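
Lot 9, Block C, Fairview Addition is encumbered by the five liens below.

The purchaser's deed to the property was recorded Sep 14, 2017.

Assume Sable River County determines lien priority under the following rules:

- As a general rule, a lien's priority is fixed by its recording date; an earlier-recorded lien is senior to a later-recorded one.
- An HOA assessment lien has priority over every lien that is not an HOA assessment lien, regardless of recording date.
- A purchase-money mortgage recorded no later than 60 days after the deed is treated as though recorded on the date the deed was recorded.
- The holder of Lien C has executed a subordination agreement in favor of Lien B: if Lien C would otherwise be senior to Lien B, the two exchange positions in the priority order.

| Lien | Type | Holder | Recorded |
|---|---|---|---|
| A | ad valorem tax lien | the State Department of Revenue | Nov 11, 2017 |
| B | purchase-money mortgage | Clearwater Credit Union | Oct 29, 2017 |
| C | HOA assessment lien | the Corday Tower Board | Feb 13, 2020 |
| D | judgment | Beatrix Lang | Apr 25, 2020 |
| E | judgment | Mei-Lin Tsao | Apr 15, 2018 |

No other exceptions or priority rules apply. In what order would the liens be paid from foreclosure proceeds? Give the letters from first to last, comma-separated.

B, C, A, E, D

Effective dates: B was recorded within the 60-day window, so its effective date is the deed date Sep 14, 2017.
C is an HOA assessment lien and takes priority over every other lien.
The other liens, earliest effective date first: B (Sep 14, 2017), A (Nov 11, 2017), E (Apr 15, 2018), D (Apr 25, 2020).
C would otherwise be senior to B, so under the subordination agreement C and B exchange positions.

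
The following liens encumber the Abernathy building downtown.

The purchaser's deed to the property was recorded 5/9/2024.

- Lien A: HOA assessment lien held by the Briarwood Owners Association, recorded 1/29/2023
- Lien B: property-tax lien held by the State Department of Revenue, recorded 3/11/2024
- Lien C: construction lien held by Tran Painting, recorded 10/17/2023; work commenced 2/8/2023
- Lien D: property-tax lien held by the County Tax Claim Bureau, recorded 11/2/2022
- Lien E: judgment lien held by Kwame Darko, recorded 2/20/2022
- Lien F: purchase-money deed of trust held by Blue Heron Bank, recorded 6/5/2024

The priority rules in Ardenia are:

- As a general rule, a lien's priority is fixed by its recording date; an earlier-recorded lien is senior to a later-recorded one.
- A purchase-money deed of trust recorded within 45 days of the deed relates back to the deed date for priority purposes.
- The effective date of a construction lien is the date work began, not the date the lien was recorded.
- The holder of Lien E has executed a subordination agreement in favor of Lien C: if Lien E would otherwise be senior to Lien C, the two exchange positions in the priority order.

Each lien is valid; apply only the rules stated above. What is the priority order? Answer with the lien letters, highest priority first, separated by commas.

C, D, A, E, B, F

Effective dates: C's effective date is 2/8/2023, when work began; F's effective date is the deed date, 5/9/2024.
Ordering by effective date: E (2/20/2022), D (11/2/2022), A (1/29/2023), C (2/8/2023), B (3/11/2024), F (5/9/2024).
The subordination applies — E was senior to C — so E and C swap.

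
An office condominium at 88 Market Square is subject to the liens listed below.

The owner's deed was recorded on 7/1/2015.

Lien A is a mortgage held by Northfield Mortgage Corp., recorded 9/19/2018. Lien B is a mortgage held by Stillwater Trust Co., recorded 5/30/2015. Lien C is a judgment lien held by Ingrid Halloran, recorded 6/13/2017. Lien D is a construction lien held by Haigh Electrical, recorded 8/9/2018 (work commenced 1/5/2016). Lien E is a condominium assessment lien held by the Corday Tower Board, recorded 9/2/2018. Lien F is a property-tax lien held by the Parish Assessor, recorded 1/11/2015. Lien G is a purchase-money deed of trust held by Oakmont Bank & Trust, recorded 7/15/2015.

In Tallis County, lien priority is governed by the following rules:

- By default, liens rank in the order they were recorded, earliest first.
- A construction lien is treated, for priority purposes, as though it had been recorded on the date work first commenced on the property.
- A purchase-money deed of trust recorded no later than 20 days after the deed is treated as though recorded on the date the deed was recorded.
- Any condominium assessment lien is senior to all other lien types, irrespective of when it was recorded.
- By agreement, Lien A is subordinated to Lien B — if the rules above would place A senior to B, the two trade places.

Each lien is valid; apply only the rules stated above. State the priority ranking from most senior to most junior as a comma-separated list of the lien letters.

E, F, B, G, D, C, A

First, effective dates: D relates back to 1/5/2016 (work commenced); G relates back to the deed date 7/1/2015.
E is a condominium assessment lien, so it outranks all other liens regardless of date.
Remaining liens by effective date: F (1/11/2015), B (5/30/2015), G (7/1/2015), D (1/5/2016), C (6/13/2017), A (9/19/2018).
A is already junior to B, so the subordination agreement changes nothing.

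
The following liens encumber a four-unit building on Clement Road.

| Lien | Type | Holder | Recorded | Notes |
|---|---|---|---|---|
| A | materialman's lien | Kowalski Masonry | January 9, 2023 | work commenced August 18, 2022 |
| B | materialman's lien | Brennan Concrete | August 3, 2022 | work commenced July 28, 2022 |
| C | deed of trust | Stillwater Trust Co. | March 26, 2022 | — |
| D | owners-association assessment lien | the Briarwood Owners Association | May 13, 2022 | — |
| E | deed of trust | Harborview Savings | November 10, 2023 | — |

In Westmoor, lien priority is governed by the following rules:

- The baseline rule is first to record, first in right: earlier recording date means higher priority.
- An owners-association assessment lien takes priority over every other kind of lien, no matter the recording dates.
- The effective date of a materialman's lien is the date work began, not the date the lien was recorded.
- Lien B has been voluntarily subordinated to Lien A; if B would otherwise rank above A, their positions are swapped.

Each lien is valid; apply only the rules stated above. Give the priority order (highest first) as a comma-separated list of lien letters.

D, C, A, B, E

Adjusting effective dates: A relates back to August 18, 2022 (work commenced); B's effective date is July 28, 2022, when work began.
D, as an owners-association assessment lien, has superpriority and ranks first.
Ordering the rest by effective date: C (March 26, 2022), B (July 28, 2022), A (August 18, 2022), E (November 10, 2023).
Because B would otherwise rank above A, the subordination swaps them.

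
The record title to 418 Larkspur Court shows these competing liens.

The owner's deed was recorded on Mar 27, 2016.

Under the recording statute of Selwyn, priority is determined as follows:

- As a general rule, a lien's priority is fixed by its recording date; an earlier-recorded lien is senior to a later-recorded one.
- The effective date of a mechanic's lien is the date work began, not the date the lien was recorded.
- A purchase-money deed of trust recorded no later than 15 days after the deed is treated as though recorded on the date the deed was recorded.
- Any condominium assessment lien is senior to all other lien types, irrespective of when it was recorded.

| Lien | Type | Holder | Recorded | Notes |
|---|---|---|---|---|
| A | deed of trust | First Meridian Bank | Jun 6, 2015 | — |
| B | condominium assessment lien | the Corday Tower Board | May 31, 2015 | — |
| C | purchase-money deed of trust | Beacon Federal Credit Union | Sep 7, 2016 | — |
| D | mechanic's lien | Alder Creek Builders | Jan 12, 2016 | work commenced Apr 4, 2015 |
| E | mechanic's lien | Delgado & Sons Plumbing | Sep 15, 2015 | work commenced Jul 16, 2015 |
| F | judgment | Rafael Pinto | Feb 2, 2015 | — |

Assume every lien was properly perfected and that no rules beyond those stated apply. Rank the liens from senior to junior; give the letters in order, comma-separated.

B, F, D, A, E, C

Effective dates after the stated exceptions: C missed the 15-day window (164 days after the deed), so its recording date stands; D's effective date is Apr 4, 2015, when work began; E's effective date is Jul 16, 2015, when work began.
B is a condominium assessment lien, so it outranks all other liens regardless of date.
Ordering the rest by effective date: F (Feb 2, 2015), D (Apr 4, 2015), A (Jun 6, 2015), E (Jul 16, 2015), C (Sep 7, 2016).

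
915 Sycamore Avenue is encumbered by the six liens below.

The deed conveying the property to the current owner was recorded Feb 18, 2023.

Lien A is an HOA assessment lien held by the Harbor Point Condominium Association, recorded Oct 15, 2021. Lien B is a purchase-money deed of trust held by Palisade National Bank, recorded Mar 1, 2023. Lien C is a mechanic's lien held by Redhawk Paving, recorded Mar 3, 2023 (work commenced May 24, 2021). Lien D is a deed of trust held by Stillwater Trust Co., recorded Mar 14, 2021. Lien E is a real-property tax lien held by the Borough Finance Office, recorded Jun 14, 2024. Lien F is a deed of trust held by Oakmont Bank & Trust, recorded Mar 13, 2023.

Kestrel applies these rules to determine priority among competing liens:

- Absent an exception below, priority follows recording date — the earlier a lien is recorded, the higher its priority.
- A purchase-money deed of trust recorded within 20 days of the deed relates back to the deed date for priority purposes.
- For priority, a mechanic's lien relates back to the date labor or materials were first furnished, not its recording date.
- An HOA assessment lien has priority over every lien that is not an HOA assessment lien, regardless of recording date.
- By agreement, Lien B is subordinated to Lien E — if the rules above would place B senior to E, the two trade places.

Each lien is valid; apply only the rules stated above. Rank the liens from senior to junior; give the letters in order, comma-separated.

Effective dates after the stated exceptions: B's effective date is the deed date, Feb 18, 2023; C is treated as recorded May 24, 2021, the work-commencement date.
A is an HOA assessment lien, so it outranks all other liens regardless of date.
Ordering the rest by effective date: D (Mar 14, 2021), C (May 24, 2021), B (Feb 18, 2023), F (Mar 13, 2023), E (Jun 14, 2024).
Because B would otherwise rank above E, the subordination swaps them.

A, D, C, E, F, B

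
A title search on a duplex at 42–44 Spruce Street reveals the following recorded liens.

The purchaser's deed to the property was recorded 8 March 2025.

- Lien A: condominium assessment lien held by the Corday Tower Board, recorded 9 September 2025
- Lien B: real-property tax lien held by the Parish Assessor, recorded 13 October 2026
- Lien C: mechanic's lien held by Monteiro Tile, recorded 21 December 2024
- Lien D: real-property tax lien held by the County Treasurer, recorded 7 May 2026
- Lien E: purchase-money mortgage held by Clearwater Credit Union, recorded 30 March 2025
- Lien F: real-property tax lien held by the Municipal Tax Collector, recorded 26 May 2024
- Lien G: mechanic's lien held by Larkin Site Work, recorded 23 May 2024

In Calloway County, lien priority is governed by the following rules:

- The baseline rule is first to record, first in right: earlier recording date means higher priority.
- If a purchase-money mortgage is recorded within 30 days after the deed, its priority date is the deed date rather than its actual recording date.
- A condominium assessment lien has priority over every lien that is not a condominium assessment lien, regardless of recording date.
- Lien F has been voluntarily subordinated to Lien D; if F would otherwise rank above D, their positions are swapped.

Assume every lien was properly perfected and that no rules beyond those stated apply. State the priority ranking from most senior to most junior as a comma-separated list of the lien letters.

First, effective dates: E was recorded within the 30-day window, so its effective date is the deed date 8 March 2025.
A is a condominium assessment lien and takes priority over every other lien.
Ordering the rest by effective date: G (23 May 2024), F (26 May 2024), C (21 December 2024), E (8 March 2025), D (7 May 2026), B (13 October 2026).
Because F would otherwise rank above D, the subordination swaps them.

A, G, D, C, E, F, B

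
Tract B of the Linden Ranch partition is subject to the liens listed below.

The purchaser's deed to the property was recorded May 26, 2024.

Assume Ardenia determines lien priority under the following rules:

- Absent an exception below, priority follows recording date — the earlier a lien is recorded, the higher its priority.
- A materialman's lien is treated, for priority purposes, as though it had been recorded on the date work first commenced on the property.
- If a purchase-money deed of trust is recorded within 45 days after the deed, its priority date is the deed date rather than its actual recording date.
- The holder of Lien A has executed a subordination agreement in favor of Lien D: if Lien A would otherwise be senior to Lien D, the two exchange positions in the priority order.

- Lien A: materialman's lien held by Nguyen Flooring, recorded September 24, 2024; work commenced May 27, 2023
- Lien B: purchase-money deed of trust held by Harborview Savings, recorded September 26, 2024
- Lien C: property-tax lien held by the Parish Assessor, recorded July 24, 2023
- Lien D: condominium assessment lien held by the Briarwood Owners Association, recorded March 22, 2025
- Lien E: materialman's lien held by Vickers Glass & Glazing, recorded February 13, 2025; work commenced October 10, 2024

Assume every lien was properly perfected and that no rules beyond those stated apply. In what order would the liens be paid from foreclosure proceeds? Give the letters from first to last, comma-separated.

First, effective dates: A's effective date is May 27, 2023, when work began; B was recorded 123 days after the deed — beyond 45 days — so no relation-back applies; E's effective date is October 10, 2024, when work began.
By effective date, earliest first: A (May 27, 2023), C (July 24, 2023), B (September 26, 2024), E (October 10, 2024), D (March 22, 2025).
Because A would otherwise rank above D, the subordination swaps them.

D, C, B, E, A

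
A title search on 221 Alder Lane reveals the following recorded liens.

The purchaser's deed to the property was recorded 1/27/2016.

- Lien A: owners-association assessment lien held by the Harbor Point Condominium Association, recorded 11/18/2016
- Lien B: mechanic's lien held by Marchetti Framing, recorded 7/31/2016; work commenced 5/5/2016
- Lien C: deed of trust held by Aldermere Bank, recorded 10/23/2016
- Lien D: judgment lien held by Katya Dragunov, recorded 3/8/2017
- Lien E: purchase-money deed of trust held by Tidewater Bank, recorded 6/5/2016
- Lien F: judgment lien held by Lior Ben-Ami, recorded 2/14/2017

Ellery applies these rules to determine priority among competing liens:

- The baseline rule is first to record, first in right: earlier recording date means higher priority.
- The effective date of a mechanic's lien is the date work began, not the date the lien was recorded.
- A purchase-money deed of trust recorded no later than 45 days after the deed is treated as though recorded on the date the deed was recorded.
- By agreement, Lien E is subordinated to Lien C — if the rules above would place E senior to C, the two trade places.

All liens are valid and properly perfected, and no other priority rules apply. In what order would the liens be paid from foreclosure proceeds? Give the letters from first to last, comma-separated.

Effective dates after the stated exceptions: B's effective date is 5/5/2016, when work began; E missed the 45-day window (130 days after the deed), so its recording date stands.
Ordering by effective date: B (5/5/2016), E (6/5/2016), C (10/23/2016), A (11/18/2016), F (2/14/2017), D (3/8/2017).
The subordination applies — E was senior to C — so E and C swap.

B, C, E, A, F, D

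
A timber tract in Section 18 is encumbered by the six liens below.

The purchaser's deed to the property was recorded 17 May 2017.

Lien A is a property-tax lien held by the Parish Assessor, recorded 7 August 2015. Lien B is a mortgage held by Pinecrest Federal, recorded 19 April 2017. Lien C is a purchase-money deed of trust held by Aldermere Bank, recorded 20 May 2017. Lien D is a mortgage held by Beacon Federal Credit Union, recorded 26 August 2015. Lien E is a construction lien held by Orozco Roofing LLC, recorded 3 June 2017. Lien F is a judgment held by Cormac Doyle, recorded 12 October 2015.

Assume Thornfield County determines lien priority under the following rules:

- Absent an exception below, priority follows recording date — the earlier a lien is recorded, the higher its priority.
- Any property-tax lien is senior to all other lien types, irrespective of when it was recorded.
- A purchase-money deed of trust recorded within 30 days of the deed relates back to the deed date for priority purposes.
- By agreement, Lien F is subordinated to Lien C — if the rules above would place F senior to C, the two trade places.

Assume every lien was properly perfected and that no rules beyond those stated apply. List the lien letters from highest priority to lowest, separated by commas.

A, D, C, B, F, E

Effective dates: C was recorded within the 30-day window, so its effective date is the deed date 17 May 2017.
A is a property-tax lien, so it outranks all other liens regardless of date.
The other liens, earliest effective date first: D (26 August 2015), F (12 October 2015), B (19 April 2017), C (17 May 2017), E (3 June 2017).
F would otherwise be senior to C, so under the subordination agreement F and C exchange positions.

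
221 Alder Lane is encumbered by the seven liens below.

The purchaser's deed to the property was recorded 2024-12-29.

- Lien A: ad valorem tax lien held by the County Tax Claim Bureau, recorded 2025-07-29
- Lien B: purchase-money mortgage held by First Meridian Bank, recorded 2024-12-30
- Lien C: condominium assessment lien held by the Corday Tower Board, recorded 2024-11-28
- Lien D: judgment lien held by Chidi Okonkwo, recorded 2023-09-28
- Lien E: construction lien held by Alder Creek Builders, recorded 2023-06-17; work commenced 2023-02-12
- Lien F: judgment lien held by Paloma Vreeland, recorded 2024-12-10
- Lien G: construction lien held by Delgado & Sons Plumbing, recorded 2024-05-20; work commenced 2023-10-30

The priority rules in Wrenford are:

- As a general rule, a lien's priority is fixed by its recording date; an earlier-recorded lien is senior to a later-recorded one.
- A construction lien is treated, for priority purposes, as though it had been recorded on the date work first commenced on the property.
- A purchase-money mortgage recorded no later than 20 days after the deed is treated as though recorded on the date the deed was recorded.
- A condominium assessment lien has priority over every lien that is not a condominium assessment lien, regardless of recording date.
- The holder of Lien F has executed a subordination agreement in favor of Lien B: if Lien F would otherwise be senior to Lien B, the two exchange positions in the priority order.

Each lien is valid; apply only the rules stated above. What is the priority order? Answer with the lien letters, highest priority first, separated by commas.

C, E, D, G, B, F, A

Effective dates: B was recorded within the 20-day window, so its effective date is the deed date 2024-12-29; E is treated as recorded 2023-02-12, the work-commencement date; G is treated as recorded 2023-10-30, the work-commencement date.
C, as a condominium assessment lien, has superpriority and ranks first.
Ordering the rest by effective date: E (2023-02-12), D (2023-09-28), G (2023-10-30), F (2024-12-10), B (2024-12-29), A (2025-07-29).
The subordination applies — F was senior to B — so F and B swap.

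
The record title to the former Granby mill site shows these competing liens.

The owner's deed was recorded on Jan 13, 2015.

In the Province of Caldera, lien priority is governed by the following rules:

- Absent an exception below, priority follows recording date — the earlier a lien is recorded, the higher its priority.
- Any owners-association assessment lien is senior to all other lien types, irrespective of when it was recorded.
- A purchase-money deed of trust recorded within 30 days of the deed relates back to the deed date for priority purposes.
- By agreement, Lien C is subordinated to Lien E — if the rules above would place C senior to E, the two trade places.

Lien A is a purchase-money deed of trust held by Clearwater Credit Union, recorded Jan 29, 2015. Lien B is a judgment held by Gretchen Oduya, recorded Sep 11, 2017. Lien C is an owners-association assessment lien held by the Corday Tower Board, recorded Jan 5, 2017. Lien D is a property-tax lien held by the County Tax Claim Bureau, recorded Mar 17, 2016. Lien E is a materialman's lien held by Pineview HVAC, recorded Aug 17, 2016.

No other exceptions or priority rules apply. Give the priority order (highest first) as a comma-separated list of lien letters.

E, A, D, C, B

Adjusting effective dates: A's effective date is the deed date, Jan 13, 2015.
C is an owners-association assessment lien, so it outranks all other liens regardless of date.
Among the remaining liens, by effective date: A (Jan 13, 2015), D (Mar 17, 2016), E (Aug 17, 2016), B (Sep 11, 2017).
The subordination applies — C was senior to E — so C and E swap.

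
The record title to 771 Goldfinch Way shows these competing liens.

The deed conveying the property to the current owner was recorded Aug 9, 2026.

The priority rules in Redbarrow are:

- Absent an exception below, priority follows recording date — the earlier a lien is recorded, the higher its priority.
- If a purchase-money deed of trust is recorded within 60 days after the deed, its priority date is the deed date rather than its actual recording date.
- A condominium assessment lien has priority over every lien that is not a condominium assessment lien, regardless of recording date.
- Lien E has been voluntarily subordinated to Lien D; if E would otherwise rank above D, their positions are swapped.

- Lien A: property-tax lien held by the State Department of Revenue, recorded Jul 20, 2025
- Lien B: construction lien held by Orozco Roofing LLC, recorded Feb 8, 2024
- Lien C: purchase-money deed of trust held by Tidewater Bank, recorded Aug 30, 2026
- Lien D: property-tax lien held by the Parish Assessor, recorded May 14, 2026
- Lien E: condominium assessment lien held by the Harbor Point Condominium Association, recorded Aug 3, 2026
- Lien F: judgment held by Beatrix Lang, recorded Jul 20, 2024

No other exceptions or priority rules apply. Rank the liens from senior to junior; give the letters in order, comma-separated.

D, B, F, A, E, C

First, effective dates: C relates back to the deed date Aug 9, 2026.
E is a condominium assessment lien, so it outranks all other liens regardless of date.
Remaining liens by effective date: B (Feb 8, 2024), F (Jul 20, 2024), A (Jul 20, 2025), D (May 14, 2026), C (Aug 9, 2026).
E is senior to D before the subordination, so the two trade places.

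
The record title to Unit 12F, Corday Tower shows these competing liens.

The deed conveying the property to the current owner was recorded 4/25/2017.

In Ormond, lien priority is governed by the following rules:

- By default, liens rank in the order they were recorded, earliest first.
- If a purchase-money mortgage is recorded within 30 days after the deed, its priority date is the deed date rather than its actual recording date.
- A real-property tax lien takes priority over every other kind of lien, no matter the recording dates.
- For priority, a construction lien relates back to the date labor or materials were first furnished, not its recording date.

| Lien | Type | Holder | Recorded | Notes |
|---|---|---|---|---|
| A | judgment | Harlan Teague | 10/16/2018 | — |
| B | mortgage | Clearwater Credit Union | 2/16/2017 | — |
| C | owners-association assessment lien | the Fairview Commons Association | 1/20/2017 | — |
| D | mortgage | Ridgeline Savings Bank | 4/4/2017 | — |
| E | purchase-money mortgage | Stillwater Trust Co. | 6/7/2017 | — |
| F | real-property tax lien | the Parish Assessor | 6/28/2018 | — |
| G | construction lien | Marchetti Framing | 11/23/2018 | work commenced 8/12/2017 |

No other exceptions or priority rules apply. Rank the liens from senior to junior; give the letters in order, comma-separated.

F, C, B, D, E, G, A

Adjusting effective dates: E missed the 30-day window (43 days after the deed), so its recording date stands; G relates back to 8/12/2017 (work commenced).
As a real-property tax lien, F is senior to every other lien.
The other liens, earliest effective date first: C (1/20/2017), B (2/16/2017), D (4/4/2017), E (6/7/2017), G (8/12/2017), A (10/16/2018).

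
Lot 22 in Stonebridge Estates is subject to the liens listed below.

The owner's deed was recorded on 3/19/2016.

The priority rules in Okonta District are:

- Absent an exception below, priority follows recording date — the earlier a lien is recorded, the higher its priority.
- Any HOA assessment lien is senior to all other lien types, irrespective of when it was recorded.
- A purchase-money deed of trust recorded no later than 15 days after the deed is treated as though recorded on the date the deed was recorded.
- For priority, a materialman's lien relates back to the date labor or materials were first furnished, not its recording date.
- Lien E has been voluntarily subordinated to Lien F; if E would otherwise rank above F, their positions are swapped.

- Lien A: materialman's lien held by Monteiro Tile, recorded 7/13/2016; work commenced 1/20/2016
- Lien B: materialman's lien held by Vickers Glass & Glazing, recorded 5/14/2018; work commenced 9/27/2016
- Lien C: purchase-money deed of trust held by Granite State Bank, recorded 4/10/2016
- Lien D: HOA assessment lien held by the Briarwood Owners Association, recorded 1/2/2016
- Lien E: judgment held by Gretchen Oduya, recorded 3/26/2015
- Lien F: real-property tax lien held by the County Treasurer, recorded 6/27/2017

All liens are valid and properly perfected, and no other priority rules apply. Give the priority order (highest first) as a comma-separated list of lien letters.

First, effective dates: A relates back to 1/20/2016 (work commenced); B's effective date is 9/27/2016, when work began; C missed the 15-day window (22 days after the deed), so its recording date stands.
D, as an HOA assessment lien, has superpriority and ranks first.
Among the remaining liens, by effective date: E (3/26/2015), A (1/20/2016), C (4/10/2016), B (9/27/2016), F (6/27/2017).
Because E would otherwise rank above F, the subordination swaps them.

D, F, A, C, B, E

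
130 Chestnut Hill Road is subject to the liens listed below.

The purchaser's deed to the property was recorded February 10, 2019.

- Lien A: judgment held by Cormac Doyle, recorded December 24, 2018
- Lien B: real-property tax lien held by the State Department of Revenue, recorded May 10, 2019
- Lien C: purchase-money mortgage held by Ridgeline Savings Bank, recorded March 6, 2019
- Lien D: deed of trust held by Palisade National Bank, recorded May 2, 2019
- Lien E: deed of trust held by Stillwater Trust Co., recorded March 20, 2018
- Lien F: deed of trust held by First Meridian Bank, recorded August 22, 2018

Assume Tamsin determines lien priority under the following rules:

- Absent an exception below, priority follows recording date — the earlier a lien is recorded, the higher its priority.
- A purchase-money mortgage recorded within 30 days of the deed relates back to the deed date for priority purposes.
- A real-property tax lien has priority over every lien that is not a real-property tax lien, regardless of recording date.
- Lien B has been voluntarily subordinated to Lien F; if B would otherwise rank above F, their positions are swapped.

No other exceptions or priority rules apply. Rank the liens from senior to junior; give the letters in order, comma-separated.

First, effective dates: C's effective date is the deed date, February 10, 2019.
B is a real-property tax lien and takes priority over every other lien.
The other liens, earliest effective date first: E (March 20, 2018), F (August 22, 2018), A (December 24, 2018), C (February 10, 2019), D (May 2, 2019).
B would otherwise be senior to F, so under the subordination agreement B and F exchange positions.

F, E, B, A, C, D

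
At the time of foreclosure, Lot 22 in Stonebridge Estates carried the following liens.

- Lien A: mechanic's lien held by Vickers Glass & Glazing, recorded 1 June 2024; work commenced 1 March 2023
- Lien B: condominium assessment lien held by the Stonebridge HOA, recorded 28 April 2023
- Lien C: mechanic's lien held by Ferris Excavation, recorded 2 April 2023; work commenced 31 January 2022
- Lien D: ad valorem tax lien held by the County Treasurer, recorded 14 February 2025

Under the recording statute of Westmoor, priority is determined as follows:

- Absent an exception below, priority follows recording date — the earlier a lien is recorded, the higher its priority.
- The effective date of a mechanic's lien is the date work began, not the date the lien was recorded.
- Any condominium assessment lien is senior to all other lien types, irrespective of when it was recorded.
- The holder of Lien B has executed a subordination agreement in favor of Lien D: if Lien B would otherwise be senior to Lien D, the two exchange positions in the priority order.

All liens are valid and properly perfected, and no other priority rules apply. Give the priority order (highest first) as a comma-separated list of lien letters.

D, C, A, B

Effective dates: A is treated as recorded 1 March 2023, the work-commencement date; C relates back to 31 January 2022 (work commenced).
B is a condominium assessment lien and takes priority over every other lien.
Remaining liens by effective date: C (31 January 2022), A (1 March 2023), D (14 February 2025).
The subordination applies — B was senior to D — so B and D swap.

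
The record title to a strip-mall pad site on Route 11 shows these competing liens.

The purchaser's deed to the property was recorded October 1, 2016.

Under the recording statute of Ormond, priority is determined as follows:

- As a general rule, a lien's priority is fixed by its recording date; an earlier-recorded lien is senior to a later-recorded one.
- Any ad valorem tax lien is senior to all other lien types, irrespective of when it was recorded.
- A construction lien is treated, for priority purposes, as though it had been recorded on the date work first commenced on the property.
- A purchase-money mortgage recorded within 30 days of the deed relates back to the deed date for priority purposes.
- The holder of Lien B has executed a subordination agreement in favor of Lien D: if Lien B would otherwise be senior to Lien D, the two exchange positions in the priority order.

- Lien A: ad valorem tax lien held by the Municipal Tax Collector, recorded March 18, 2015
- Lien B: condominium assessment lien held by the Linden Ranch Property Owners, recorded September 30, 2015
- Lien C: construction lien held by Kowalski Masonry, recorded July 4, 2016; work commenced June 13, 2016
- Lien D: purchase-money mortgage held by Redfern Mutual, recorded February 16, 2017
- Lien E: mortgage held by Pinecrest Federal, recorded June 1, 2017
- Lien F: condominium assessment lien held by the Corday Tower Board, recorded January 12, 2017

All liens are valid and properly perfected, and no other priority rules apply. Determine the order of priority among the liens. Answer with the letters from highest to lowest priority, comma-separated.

A, D, C, F, B, E

Effective dates after the stated exceptions: C is treated as recorded June 13, 2016, the work-commencement date; D was recorded 138 days after the deed, outside the 30-day window, so it keeps its recording date.
A is an ad valorem tax lien and takes priority over every other lien.
The other liens, earliest effective date first: B (September 30, 2015), C (June 13, 2016), F (January 12, 2017), D (February 16, 2017), E (June 1, 2017).
The subordination applies — B was senior to D — so B and D swap.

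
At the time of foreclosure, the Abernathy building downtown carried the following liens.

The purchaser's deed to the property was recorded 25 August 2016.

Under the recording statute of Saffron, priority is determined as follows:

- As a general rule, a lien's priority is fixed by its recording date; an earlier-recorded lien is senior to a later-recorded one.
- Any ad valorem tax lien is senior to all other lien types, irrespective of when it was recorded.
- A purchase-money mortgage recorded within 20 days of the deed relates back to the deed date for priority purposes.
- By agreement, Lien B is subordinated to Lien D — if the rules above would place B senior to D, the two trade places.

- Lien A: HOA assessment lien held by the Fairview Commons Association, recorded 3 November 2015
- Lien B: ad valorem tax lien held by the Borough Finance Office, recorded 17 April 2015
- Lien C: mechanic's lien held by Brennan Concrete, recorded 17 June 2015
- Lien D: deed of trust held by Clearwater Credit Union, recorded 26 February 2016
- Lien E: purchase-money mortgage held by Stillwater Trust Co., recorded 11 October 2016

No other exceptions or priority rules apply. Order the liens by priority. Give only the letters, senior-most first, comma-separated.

D, C, A, B, E

Adjusting effective dates: E was recorded 47 days after the deed, outside the 20-day window, so it keeps its recording date.
As an ad valorem tax lien, B is senior to every other lien.
Among the remaining liens, by effective date: C (17 June 2015), A (3 November 2015), D (26 February 2016), E (11 October 2016).
The subordination applies — B was senior to D — so B and D swap.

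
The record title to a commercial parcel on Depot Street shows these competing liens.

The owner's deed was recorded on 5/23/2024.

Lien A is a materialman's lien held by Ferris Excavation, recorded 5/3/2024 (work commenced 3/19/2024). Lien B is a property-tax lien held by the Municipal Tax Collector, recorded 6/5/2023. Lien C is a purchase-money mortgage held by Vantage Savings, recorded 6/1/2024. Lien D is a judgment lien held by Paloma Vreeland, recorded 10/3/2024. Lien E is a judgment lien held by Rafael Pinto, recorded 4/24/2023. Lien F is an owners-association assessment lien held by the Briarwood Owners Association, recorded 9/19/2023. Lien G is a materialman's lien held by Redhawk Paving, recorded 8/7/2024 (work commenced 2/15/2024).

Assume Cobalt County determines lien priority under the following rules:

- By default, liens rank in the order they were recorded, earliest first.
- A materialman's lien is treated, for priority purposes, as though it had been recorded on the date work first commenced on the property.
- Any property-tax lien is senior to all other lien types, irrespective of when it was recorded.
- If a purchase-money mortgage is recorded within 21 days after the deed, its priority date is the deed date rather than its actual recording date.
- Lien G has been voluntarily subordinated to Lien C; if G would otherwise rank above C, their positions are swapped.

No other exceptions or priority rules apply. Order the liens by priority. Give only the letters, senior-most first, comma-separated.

B, E, F, C, A, G, D

Effective dates: A is treated as recorded 3/19/2024, the work-commencement date; C was recorded within the 21-day window, so its effective date is the deed date 5/23/2024; G's effective date is 2/15/2024, when work began.
B is a property-tax lien, so it outranks all other liens regardless of date.
Among the remaining liens, by effective date: E (4/24/2023), F (9/19/2023), G (2/15/2024), A (3/19/2024), C (5/23/2024), D (10/3/2024).
Because G would otherwise rank above C, the subordination swaps them.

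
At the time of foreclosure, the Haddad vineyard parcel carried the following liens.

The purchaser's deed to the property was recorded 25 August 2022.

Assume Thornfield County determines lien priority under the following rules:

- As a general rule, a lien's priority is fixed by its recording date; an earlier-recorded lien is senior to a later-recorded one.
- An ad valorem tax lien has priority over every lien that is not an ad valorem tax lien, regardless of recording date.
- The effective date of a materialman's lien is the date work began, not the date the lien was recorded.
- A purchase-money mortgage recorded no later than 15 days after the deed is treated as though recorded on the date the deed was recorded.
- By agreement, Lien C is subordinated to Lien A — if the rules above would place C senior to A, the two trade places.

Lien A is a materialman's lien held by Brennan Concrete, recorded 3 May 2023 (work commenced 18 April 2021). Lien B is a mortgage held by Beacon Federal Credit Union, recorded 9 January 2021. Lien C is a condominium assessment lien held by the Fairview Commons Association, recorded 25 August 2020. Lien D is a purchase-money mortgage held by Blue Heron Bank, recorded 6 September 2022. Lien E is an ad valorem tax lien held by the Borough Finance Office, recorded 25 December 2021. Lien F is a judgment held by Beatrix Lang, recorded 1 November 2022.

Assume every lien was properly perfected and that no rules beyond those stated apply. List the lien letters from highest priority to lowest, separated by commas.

First, effective dates: A is treated as recorded 18 April 2021, the work-commencement date; D was recorded within the 15-day window, so its effective date is the deed date 25 August 2022.
E is an ad valorem tax lien and takes priority over every other lien.
The other liens, earliest effective date first: C (25 August 2020), B (9 January 2021), A (18 April 2021), D (25 August 2022), F (1 November 2022).
C is senior to A before the subordination, so the two trade places.

E, A, B, C, D, F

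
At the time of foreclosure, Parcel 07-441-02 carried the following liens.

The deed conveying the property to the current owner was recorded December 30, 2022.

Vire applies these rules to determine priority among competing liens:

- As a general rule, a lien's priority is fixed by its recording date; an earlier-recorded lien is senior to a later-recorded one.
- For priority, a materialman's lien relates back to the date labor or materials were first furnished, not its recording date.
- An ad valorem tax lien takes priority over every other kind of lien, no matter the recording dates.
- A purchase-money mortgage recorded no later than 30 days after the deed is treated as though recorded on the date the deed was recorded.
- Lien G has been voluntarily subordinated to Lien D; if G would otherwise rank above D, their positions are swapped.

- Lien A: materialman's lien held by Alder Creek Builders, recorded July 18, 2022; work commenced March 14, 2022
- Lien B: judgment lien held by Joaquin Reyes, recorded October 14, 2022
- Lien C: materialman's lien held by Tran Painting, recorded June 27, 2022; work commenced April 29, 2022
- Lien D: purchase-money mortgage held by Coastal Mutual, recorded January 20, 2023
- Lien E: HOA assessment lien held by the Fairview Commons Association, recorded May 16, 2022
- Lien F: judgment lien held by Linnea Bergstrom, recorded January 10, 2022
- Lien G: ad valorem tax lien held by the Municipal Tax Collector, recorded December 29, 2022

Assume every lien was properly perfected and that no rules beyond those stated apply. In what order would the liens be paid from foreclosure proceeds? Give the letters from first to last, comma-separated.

D, F, A, C, E, B, G

Effective dates after the stated exceptions: A's effective date is March 14, 2022, when work began; C is treated as recorded April 29, 2022, the work-commencement date; D was recorded within the 30-day window, so its effective date is the deed date December 30, 2022.
G is an ad valorem tax lien, so it outranks all other liens regardless of date.
The other liens, earliest effective date first: F (January 10, 2022), A (March 14, 2022), C (April 29, 2022), E (May 16, 2022), B (October 14, 2022), D (December 30, 2022).
G would otherwise be senior to D, so under the subordination agreement G and D exchange positions.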